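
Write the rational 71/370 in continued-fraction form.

[0; 5, 4, 1, 2, 1, 3]

Run the Euclidean algorithm on 71 and 370; the successive quotients are the partial quotients a_0, a_1, ... (each step inverts the fractional part left over by the previous one):
  71 = 0*370 + 71, so a_0 = 0.
  370 = 5*71 + 15, so a_1 = 5.
  71 = 4*15 + 11, so a_2 = 4.
  15 = 1*11 + 4, so a_3 = 1.
  11 = 2*4 + 3, so a_4 = 2.
  4 = 1*3 + 1, so a_5 = 1.
  3 = 3*1 + 0, so a_6 = 3.
The remainder reaches 0 after 7 divisions, so the expansion has 7 partial quotients, read off in order.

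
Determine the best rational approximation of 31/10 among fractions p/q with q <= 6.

19/6

Expand x = 31/10 as a continued fraction with the Euclidean algorithm:
  31 = 3*10 + 1, so a_0 = 3.
  10 = 10*1 + 0, so a_1 = 10.
so x = [3; 10].
Convergents (p_i = a_i*p_{i-1} + p_{i-2}, q_i = a_i*q_{i-1} + q_{i-2} with p_{-2}=0, p_{-1}=1, q_{-2}=1, q_{-1}=0), until the denominator exceeds 6:
  i=0: a_0=3, p_0 = 3*1 + 0 = 3, q_0 = 3*0 + 1 = 1.
  i=1: a_1=10, p_1 = 10*3 + 1 = 31, q_1 = 10*1 + 0 = 10.
q_1 = 10 > 6, so the last convergent with denominator <= 6 is p_0/q_0 = 3/1.
The closest fraction with denominator <= 6 is either p_0/q_0 or the intermediate fraction (k*p_0 + p_{-1})/(k*q_0 + q_{-1}) with the largest k >= 1 whose denominator stays <= 6; these approach x as k grows, and every other convergent or intermediate fraction in range is farther away.
Largest k: floor((6 - q_{-1})/q_0) = floor((6 - 0)/1) = 6 (using the seeds p_{-1} = 1, q_{-1} = 0).
That gives (6*3 + 1)/(6*1 + 0) = 19/6.
Compare the errors: |x - 3/1| = |31*1 - 3*10|/(10*1) = 1/10, and |x - 19/6| = |31*6 - 19*10|/(10*6) = 4/60.
Cross-multiplying, 4*10 = 40 < 60 = 1*60, so 4/60 is smaller: the intermediate fraction 19/6 is closer to x than 3/1.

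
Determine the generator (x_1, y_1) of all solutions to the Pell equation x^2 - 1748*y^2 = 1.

(x, y) = (4599, 110)

First expand sqrt(1748) as a continued fraction. With x_i = (sqrt(1748) + m_i)/d_i and (m_0, d_0) = (0, 1): a_0 = floor(sqrt(1748)) = 41, since 41^2 = 1681 <= 1748 < 1764 = 42^2.
Iterate m_{i+1} = d_i*a_i - m_i, d_{i+1} = (1748 - m_{i+1}^2)/d_i, a_{i+1} = floor((a_0 + m_{i+1})/d_{i+1}):
  m_1 = 1*41 - 0 = 41, d_1 = (1748 - 41^2)/1 = 67/1 = 67, a_1 = floor((41 + 41)/67) = 1.
  m_2 = 67*1 - 41 = 26, d_2 = (1748 - 26^2)/67 = 1072/67 = 16, a_2 = floor((41 + 26)/16) = 4.
  m_3 = 16*4 - 26 = 38, d_3 = (1748 - 38^2)/16 = 304/16 = 19, a_3 = floor((41 + 38)/19) = 4.
  m_4 = 19*4 - 38 = 38, d_4 = (1748 - 38^2)/19 = 304/19 = 16, a_4 = floor((41 + 38)/16) = 4.
  m_5 = 16*4 - 38 = 26, d_5 = (1748 - 26^2)/16 = 1072/16 = 67, a_5 = floor((41 + 26)/67) = 1.
  m_6 = 67*1 - 26 = 41, d_6 = (1748 - 41^2)/67 = 67/67 = 1, a_6 = floor((41 + 41)/1) = 82.
  m_7 = 1*82 - 41 = 41, d_7 = (1748 - 41^2)/1 = 67/1 = 67: (m_7, d_7) = (m_1, d_1) = (41, 67), so from here the quotients repeat a_1, ..., a_6; the period length is 6.
So sqrt(1748) = [41; (1, 4, 4, 4, 1, 82)] with period length k = 6.
k is even, so the fundamental solution of x^2 - 1748y^2 = 1 is (p_{k-1}, q_{k-1}) = (p_5, q_5); compute convergents through index 5.
Convergents (p_i = a_i*p_{i-1} + p_{i-2}, q_i = a_i*q_{i-1} + q_{i-2} with p_{-2}=0, p_{-1}=1, q_{-2}=1, q_{-1}=0):
  i=0: a_0=41, p_0 = 41*1 + 0 = 41, q_0 = 41*0 + 1 = 1.
  i=1: a_1=1, p_1 = 1*41 + 1 = 42, q_1 = 1*1 + 0 = 1.
  i=2: a_2=4, p_2 = 4*42 + 41 = 209, q_2 = 4*1 + 1 = 5.
  i=3: a_3=4, p_3 = 4*209 + 42 = 878, q_3 = 4*5 + 1 = 21.
  i=4: a_4=4, p_4 = 4*878 + 209 = 3721, q_4 = 4*21 + 5 = 89.
  i=5: a_5=1, p_5 = 1*3721 + 878 = 4599, q_5 = 1*89 + 21 = 110.
Check: 4599^2 - 1748*110^2 = 21150801 - 21150800 = 1, so (x, y) = (4599, 110) solves the equation, and by the theorem it is the least positive solution.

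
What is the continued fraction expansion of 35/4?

Run the Euclidean algorithm on 35 and 4; the successive quotients are the partial quotients a_0, a_1, ... (each step inverts the fractional part left over by the previous one):
  35 = 8*4 + 3, so a_0 = 8.
  4 = 1*3 + 1, so a_1 = 1.
  3 = 3*1 + 0, so a_2 = 3.
The remainder reaches 0 after 3 divisions, so the expansion has 3 partial quotients, read off in order.

[8; 1, 3]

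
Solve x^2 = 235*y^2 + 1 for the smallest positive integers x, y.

(x, y) = (46, 3)

First expand sqrt(235) as a continued fraction. With x_i = (sqrt(235) + m_i)/d_i and (m_0, d_0) = (0, 1): a_0 = floor(sqrt(235)) = 15, since 15^2 = 225 <= 235 < 256 = 16^2.
Iterate m_{i+1} = d_i*a_i - m_i, d_{i+1} = (235 - m_{i+1}^2)/d_i, a_{i+1} = floor((a_0 + m_{i+1})/d_{i+1}):
  m_1 = 1*15 - 0 = 15, d_1 = (235 - 15^2)/1 = 10/1 = 10, a_1 = floor((15 + 15)/10) = 3.
  m_2 = 10*3 - 15 = 15, d_2 = (235 - 15^2)/10 = 10/10 = 1, a_2 = floor((15 + 15)/1) = 30.
  m_3 = 1*30 - 15 = 15, d_3 = (235 - 15^2)/1 = 10/1 = 10: (m_3, d_3) = (m_1, d_1) = (15, 10), so from here the quotients repeat a_1, a_2; the period length is 2.
So sqrt(235) = [15; (3, 30)] with period length k = 2.
k is even, so the fundamental solution of x^2 - 235y^2 = 1 is (p_{k-1}, q_{k-1}) = (p_1, q_1); compute convergents through index 1.
Convergents (p_i = a_i*p_{i-1} + p_{i-2}, q_i = a_i*q_{i-1} + q_{i-2} with p_{-2}=0, p_{-1}=1, q_{-2}=1, q_{-1}=0):
  i=0: a_0=15, p_0 = 15*1 + 0 = 15, q_0 = 15*0 + 1 = 1.
  i=1: a_1=3, p_1 = 3*15 + 1 = 46, q_1 = 3*1 + 0 = 3.
Check: 46^2 - 235*3^2 = 2116 - 2115 = 1, so (x, y) = (46, 3) solves the equation, and by the theorem it is the least positive solution.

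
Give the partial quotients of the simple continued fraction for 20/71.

[0; 3, 1, 1, 4, 2]

Run the Euclidean algorithm on 20 and 71; the successive quotients are the partial quotients a_0, a_1, ... (each step inverts the fractional part left over by the previous one):
  20 = 0*71 + 20, so a_0 = 0.
  71 = 3*20 + 11, so a_1 = 3.
  20 = 1*11 + 9, so a_2 = 1.
  11 = 1*9 + 2, so a_3 = 1.
  9 = 4*2 + 1, so a_4 = 4.
  2 = 2*1 + 0, so a_5 = 2.
The remainder reaches 0 after 6 divisions, so the expansion has 6 partial quotients, read off in order.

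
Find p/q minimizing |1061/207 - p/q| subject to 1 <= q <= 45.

Expand x = 1061/207 as a continued fraction with the Euclidean algorithm:
  1061 = 5*207 + 26, so a_0 = 5.
  207 = 7*26 + 25, so a_1 = 7.
  26 = 1*25 + 1, so a_2 = 1.
  25 = 25*1 + 0, so a_3 = 25.
so x = [5; 7, 1, 25].
Convergents (p_i = a_i*p_{i-1} + p_{i-2}, q_i = a_i*q_{i-1} + q_{i-2} with p_{-2}=0, p_{-1}=1, q_{-2}=1, q_{-1}=0), until the denominator exceeds 45:
  i=0: a_0=5, p_0 = 5*1 + 0 = 5, q_0 = 5*0 + 1 = 1.
  i=1: a_1=7, p_1 = 7*5 + 1 = 36, q_1 = 7*1 + 0 = 7.
  i=2: a_2=1, p_2 = 1*36 + 5 = 41, q_2 = 1*7 + 1 = 8.
  i=3: a_3=25, p_3 = 25*41 + 36 = 1061, q_3 = 25*8 + 7 = 207.
q_3 = 207 > 45, so the last convergent with denominator <= 45 is p_2/q_2 = 41/8.
The closest fraction with denominator <= 45 is either p_2/q_2 or the intermediate fraction (k*p_2 + p_1)/(k*q_2 + q_1) with the largest k >= 1 whose denominator stays <= 45; these approach x as k grows, and every other convergent or intermediate fraction in range is farther away.
Largest k: floor((45 - q_1)/q_2) = floor((45 - 7)/8) = 4.
That gives (4*41 + 36)/(4*8 + 7) = 200/39.
Compare the errors: |x - 41/8| = |1061*8 - 41*207|/(207*8) = 1/1656, and |x - 200/39| = |1061*39 - 200*207|/(207*39) = 21/8073.
Cross-multiplying, 1*8073 = 8073 < 34776 = 21*1656, so 1/1656 is smaller: the convergent 41/8 is closer to x than 200/39.

41/8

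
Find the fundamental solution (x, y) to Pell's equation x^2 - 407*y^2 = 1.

First expand sqrt(407) as a continued fraction. With x_i = (sqrt(407) + m_i)/d_i and (m_0, d_0) = (0, 1): a_0 = floor(sqrt(407)) = 20, since 20^2 = 400 <= 407 < 441 = 21^2.
Iterate m_{i+1} = d_i*a_i - m_i, d_{i+1} = (407 - m_{i+1}^2)/d_i, a_{i+1} = floor((a_0 + m_{i+1})/d_{i+1}):
  m_1 = 1*20 - 0 = 20, d_1 = (407 - 20^2)/1 = 7/1 = 7, a_1 = floor((20 + 20)/7) = 5.
  m_2 = 7*5 - 20 = 15, d_2 = (407 - 15^2)/7 = 182/7 = 26, a_2 = floor((20 + 15)/26) = 1.
  m_3 = 26*1 - 15 = 11, d_3 = (407 - 11^2)/26 = 286/26 = 11, a_3 = floor((20 + 11)/11) = 2.
  m_4 = 11*2 - 11 = 11, d_4 = (407 - 11^2)/11 = 286/11 = 26, a_4 = floor((20 + 11)/26) = 1.
  m_5 = 26*1 - 11 = 15, d_5 = (407 - 15^2)/26 = 182/26 = 7, a_5 = floor((20 + 15)/7) = 5.
  m_6 = 7*5 - 15 = 20, d_6 = (407 - 20^2)/7 = 7/7 = 1, a_6 = floor((20 + 20)/1) = 40.
  m_7 = 1*40 - 20 = 20, d_7 = (407 - 20^2)/1 = 7/1 = 7: (m_7, d_7) = (m_1, d_1) = (20, 7), so from here the quotients repeat a_1, ..., a_6; the period length is 6.
So sqrt(407) = [20; (5, 1, 2, 1, 5, 40)] with period length k = 6.
k is even, so the fundamental solution of x^2 - 407y^2 = 1 is (p_{k-1}, q_{k-1}) = (p_5, q_5); compute convergents through index 5.
Convergents (p_i = a_i*p_{i-1} + p_{i-2}, q_i = a_i*q_{i-1} + q_{i-2} with p_{-2}=0, p_{-1}=1, q_{-2}=1, q_{-1}=0):
  i=0: a_0=20, p_0 = 20*1 + 0 = 20, q_0 = 20*0 + 1 = 1.
  i=1: a_1=5, p_1 = 5*20 + 1 = 101, q_1 = 5*1 + 0 = 5.
  i=2: a_2=1, p_2 = 1*101 + 20 = 121, q_2 = 1*5 + 1 = 6.
  i=3: a_3=2, p_3 = 2*121 + 101 = 343, q_3 = 2*6 + 5 = 17.
  i=4: a_4=1, p_4 = 1*343 + 121 = 464, q_4 = 1*17 + 6 = 23.
  i=5: a_5=5, p_5 = 5*464 + 343 = 2663, q_5 = 5*23 + 17 = 132.
Check: 2663^2 - 407*132^2 = 7091569 - 7091568 = 1, so (x, y) = (2663, 132) solves the equation, and by the theorem it is the least positive solution.

(x, y) = (2663, 132)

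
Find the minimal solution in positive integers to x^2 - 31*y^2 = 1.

(x, y) = (1520, 273)

First expand sqrt(31) as a continued fraction. With x_i = (sqrt(31) + m_i)/d_i and (m_0, d_0) = (0, 1): a_0 = floor(sqrt(31)) = 5, since 5^2 = 25 <= 31 < 36 = 6^2.
Iterate m_{i+1} = d_i*a_i - m_i, d_{i+1} = (31 - m_{i+1}^2)/d_i, a_{i+1} = floor((a_0 + m_{i+1})/d_{i+1}):
  m_1 = 1*5 - 0 = 5, d_1 = (31 - 5^2)/1 = 6/1 = 6, a_1 = floor((5 + 5)/6) = 1.
  m_2 = 6*1 - 5 = 1, d_2 = (31 - 1^2)/6 = 30/6 = 5, a_2 = floor((5 + 1)/5) = 1.
  m_3 = 5*1 - 1 = 4, d_3 = (31 - 4^2)/5 = 15/5 = 3, a_3 = floor((5 + 4)/3) = 3.
  m_4 = 3*3 - 4 = 5, d_4 = (31 - 5^2)/3 = 6/3 = 2, a_4 = floor((5 + 5)/2) = 5.
  m_5 = 2*5 - 5 = 5, d_5 = (31 - 5^2)/2 = 6/2 = 3, a_5 = floor((5 + 5)/3) = 3.
  m_6 = 3*3 - 5 = 4, d_6 = (31 - 4^2)/3 = 15/3 = 5, a_6 = floor((5 + 4)/5) = 1.
  m_7 = 5*1 - 4 = 1, d_7 = (31 - 1^2)/5 = 30/5 = 6, a_7 = floor((5 + 1)/6) = 1.
  m_8 = 6*1 - 1 = 5, d_8 = (31 - 5^2)/6 = 6/6 = 1, a_8 = floor((5 + 5)/1) = 10.
  m_9 = 1*10 - 5 = 5, d_9 = (31 - 5^2)/1 = 6/1 = 6: (m_9, d_9) = (m_1, d_1) = (5, 6), so from here the quotients repeat a_1, ..., a_8; the period length is 8.
So sqrt(31) = [5; (1, 1, 3, 5, 3, 1, 1, 10)] with period length k = 8.
k is even, so the fundamental solution of x^2 - 31y^2 = 1 is (p_{k-1}, q_{k-1}) = (p_7, q_7); compute convergents through index 7.
Convergents (p_i = a_i*p_{i-1} + p_{i-2}, q_i = a_i*q_{i-1} + q_{i-2} with p_{-2}=0, p_{-1}=1, q_{-2}=1, q_{-1}=0):
  i=0: a_0=5, p_0 = 5*1 + 0 = 5, q_0 = 5*0 + 1 = 1.
  i=1: a_1=1, p_1 = 1*5 + 1 = 6, q_1 = 1*1 + 0 = 1.
  i=2: a_2=1, p_2 = 1*6 + 5 = 11, q_2 = 1*1 + 1 = 2.
  i=3: a_3=3, p_3 = 3*11 + 6 = 39, q_3 = 3*2 + 1 = 7.
  i=4: a_4=5, p_4 = 5*39 + 11 = 206, q_4 = 5*7 + 2 = 37.
  i=5: a_5=3, p_5 = 3*206 + 39 = 657, q_5 = 3*37 + 7 = 118.
  i=6: a_6=1, p_6 = 1*657 + 206 = 863, q_6 = 1*118 + 37 = 155.
  i=7: a_7=1, p_7 = 1*863 + 657 = 1520, q_7 = 1*155 + 118 = 273.
Check: 1520^2 - 31*273^2 = 2310400 - 2310399 = 1, so (x, y) = (1520, 273) solves the equation, and by the theorem it is the least positive solution.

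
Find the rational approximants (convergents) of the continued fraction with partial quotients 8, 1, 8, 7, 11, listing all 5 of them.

8/1, 9/1, 80/9, 569/64, 6339/713

Using the convergent recurrence p_i = a_i*p_{i-1} + p_{i-2}, q_i = a_i*q_{i-1} + q_{i-2} with p_{-2}=0, p_{-1}=1, q_{-2}=1, q_{-1}=0:
  i=0: a_0=8, p_0 = 8*1 + 0 = 8, q_0 = 8*0 + 1 = 1.
  i=1: a_1=1, p_1 = 1*8 + 1 = 9, q_1 = 1*1 + 0 = 1.
  i=2: a_2=8, p_2 = 8*9 + 8 = 80, q_2 = 8*1 + 1 = 9.
  i=3: a_3=7, p_3 = 7*80 + 9 = 569, q_3 = 7*9 + 1 = 64.
  i=4: a_4=11, p_4 = 11*569 + 80 = 6339, q_4 = 11*64 + 9 = 713.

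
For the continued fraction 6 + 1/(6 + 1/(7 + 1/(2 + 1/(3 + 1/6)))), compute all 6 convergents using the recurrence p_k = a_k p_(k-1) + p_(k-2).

6/1, 37/6, 265/43, 567/92, 1966/319, 12363/2006

Using the convergent recurrence p_i = a_i*p_{i-1} + p_{i-2}, q_i = a_i*q_{i-1} + q_{i-2} with p_{-2}=0, p_{-1}=1, q_{-2}=1, q_{-1}=0:
  i=0: a_0=6, p_0 = 6*1 + 0 = 6, q_0 = 6*0 + 1 = 1.
  i=1: a_1=6, p_1 = 6*6 + 1 = 37, q_1 = 6*1 + 0 = 6.
  i=2: a_2=7, p_2 = 7*37 + 6 = 265, q_2 = 7*6 + 1 = 43.
  i=3: a_3=2, p_3 = 2*265 + 37 = 567, q_3 = 2*43 + 6 = 92.
  i=4: a_4=3, p_4 = 3*567 + 265 = 1966, q_4 = 3*92 + 43 = 319.
  i=5: a_5=6, p_5 = 6*1966 + 567 = 12363, q_5 = 6*319 + 92 = 2006.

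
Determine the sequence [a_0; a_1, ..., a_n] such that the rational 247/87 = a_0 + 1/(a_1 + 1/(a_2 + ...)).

[2; 1, 5, 4, 1, 2]

Run the Euclidean algorithm on 247 and 87; the successive quotients are the partial quotients a_0, a_1, ... (each step inverts the fractional part left over by the previous one):
  247 = 2*87 + 73, so a_0 = 2.
  87 = 1*73 + 14, so a_1 = 1.
  73 = 5*14 + 3, so a_2 = 5.
  14 = 4*3 + 2, so a_3 = 4.
  3 = 1*2 + 1, so a_4 = 1.
  2 = 2*1 + 0, so a_5 = 2.
The remainder reaches 0 after 6 divisions, so the expansion has 6 partial quotients, read off in order.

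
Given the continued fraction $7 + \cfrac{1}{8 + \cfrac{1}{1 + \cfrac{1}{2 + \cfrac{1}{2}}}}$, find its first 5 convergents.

Using the convergent recurrence p_i = a_i*p_{i-1} + p_{i-2}, q_i = a_i*q_{i-1} + q_{i-2} with p_{-2}=0, p_{-1}=1, q_{-2}=1, q_{-1}=0:
  i=0: a_0=7, p_0 = 7*1 + 0 = 7, q_0 = 7*0 + 1 = 1.
  i=1: a_1=8, p_1 = 8*7 + 1 = 57, q_1 = 8*1 + 0 = 8.
  i=2: a_2=1, p_2 = 1*57 + 7 = 64, q_2 = 1*8 + 1 = 9.
  i=3: a_3=2, p_3 = 2*64 + 57 = 185, q_3 = 2*9 + 8 = 26.
  i=4: a_4=2, p_4 = 2*185 + 64 = 434, q_4 = 2*26 + 9 = 61.

7/1, 57/8, 64/9, 185/26, 434/61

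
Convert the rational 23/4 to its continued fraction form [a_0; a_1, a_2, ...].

[5; 1, 3]

Run the Euclidean algorithm on 23 and 4; the successive quotients are the partial quotients a_0, a_1, ... (each step inverts the fractional part left over by the previous one):
  23 = 5*4 + 3, so a_0 = 5.
  4 = 1*3 + 1, so a_1 = 1.
  3 = 3*1 + 0, so a_2 = 3.
The remainder reaches 0 after 3 divisions, so the expansion has 3 partial quotients, read off in order.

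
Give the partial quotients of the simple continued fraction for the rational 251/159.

Run the Euclidean algorithm on 251 and 159; the successive quotients are the partial quotients a_0, a_1, ... (each step inverts the fractional part left over by the previous one):
  251 = 1*159 + 92, so a_0 = 1.
  159 = 1*92 + 67, so a_1 = 1.
  92 = 1*67 + 25, so a_2 = 1.
  67 = 2*25 + 17, so a_3 = 2.
  25 = 1*17 + 8, so a_4 = 1.
  17 = 2*8 + 1, so a_5 = 2.
  8 = 8*1 + 0, so a_6 = 8.
The remainder reaches 0 after 7 divisions, so the expansion has 7 partial quotients, read off in order.

[1; 1, 1, 2, 1, 2, 8]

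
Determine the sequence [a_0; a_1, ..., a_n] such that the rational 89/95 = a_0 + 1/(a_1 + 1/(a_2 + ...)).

Run the Euclidean algorithm on 89 and 95; the successive quotients are the partial quotients a_0, a_1, ... (each step inverts the fractional part left over by the previous one):
  89 = 0*95 + 89, so a_0 = 0.
  95 = 1*89 + 6, so a_1 = 1.
  89 = 14*6 + 5, so a_2 = 14.
  6 = 1*5 + 1, so a_3 = 1.
  5 = 5*1 + 0, so a_4 = 5.
The remainder reaches 0 after 5 divisions, so the expansion has 5 partial quotients, read off in order.

[0; 1, 14, 1, 5]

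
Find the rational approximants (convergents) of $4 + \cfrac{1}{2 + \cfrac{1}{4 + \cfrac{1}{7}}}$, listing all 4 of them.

4/1, 9/2, 40/9, 289/65

Using the convergent recurrence p_i = a_i*p_{i-1} + p_{i-2}, q_i = a_i*q_{i-1} + q_{i-2} with p_{-2}=0, p_{-1}=1, q_{-2}=1, q_{-1}=0:
  i=0: a_0=4, p_0 = 4*1 + 0 = 4, q_0 = 4*0 + 1 = 1.
  i=1: a_1=2, p_1 = 2*4 + 1 = 9, q_1 = 2*1 + 0 = 2.
  i=2: a_2=4, p_2 = 4*9 + 4 = 40, q_2 = 4*2 + 1 = 9.
  i=3: a_3=7, p_3 = 7*40 + 9 = 289, q_3 = 7*9 + 2 = 65.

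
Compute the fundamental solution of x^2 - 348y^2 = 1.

First expand sqrt(348) as a continued fraction. With x_i = (sqrt(348) + m_i)/d_i and (m_0, d_0) = (0, 1): a_0 = floor(sqrt(348)) = 18, since 18^2 = 324 <= 348 < 361 = 19^2.
Iterate m_{i+1} = d_i*a_i - m_i, d_{i+1} = (348 - m_{i+1}^2)/d_i, a_{i+1} = floor((a_0 + m_{i+1})/d_{i+1}):
  m_1 = 1*18 - 0 = 18, d_1 = (348 - 18^2)/1 = 24/1 = 24, a_1 = floor((18 + 18)/24) = 1.
  m_2 = 24*1 - 18 = 6, d_2 = (348 - 6^2)/24 = 312/24 = 13, a_2 = floor((18 + 6)/13) = 1.
  m_3 = 13*1 - 6 = 7, d_3 = (348 - 7^2)/13 = 299/13 = 23, a_3 = floor((18 + 7)/23) = 1.
  m_4 = 23*1 - 7 = 16, d_4 = (348 - 16^2)/23 = 92/23 = 4, a_4 = floor((18 + 16)/4) = 8.
  m_5 = 4*8 - 16 = 16, d_5 = (348 - 16^2)/4 = 92/4 = 23, a_5 = floor((18 + 16)/23) = 1.
  m_6 = 23*1 - 16 = 7, d_6 = (348 - 7^2)/23 = 299/23 = 13, a_6 = floor((18 + 7)/13) = 1.
  m_7 = 13*1 - 7 = 6, d_7 = (348 - 6^2)/13 = 312/13 = 24, a_7 = floor((18 + 6)/24) = 1.
  m_8 = 24*1 - 6 = 18, d_8 = (348 - 18^2)/24 = 24/24 = 1, a_8 = floor((18 + 18)/1) = 36.
  m_9 = 1*36 - 18 = 18, d_9 = (348 - 18^2)/1 = 24/1 = 24: (m_9, d_9) = (m_1, d_1) = (18, 24), so from here the quotients repeat a_1, ..., a_8; the period length is 8.
So sqrt(348) = [18; (1, 1, 1, 8, 1, 1, 1, 36)] with period length k = 8.
k is even, so the fundamental solution of x^2 - 348y^2 = 1 is (p_{k-1}, q_{k-1}) = (p_7, q_7); compute convergents through index 7.
Convergents (p_i = a_i*p_{i-1} + p_{i-2}, q_i = a_i*q_{i-1} + q_{i-2} with p_{-2}=0, p_{-1}=1, q_{-2}=1, q_{-1}=0):
  i=0: a_0=18, p_0 = 18*1 + 0 = 18, q_0 = 18*0 + 1 = 1.
  i=1: a_1=1, p_1 = 1*18 + 1 = 19, q_1 = 1*1 + 0 = 1.
  i=2: a_2=1, p_2 = 1*19 + 18 = 37, q_2 = 1*1 + 1 = 2.
  i=3: a_3=1, p_3 = 1*37 + 19 = 56, q_3 = 1*2 + 1 = 3.
  i=4: a_4=8, p_4 = 8*56 + 37 = 485, q_4 = 8*3 + 2 = 26.
  i=5: a_5=1, p_5 = 1*485 + 56 = 541, q_5 = 1*26 + 3 = 29.
  i=6: a_6=1, p_6 = 1*541 + 485 = 1026, q_6 = 1*29 + 26 = 55.
  i=7: a_7=1, p_7 = 1*1026 + 541 = 1567, q_7 = 1*55 + 29 = 84.
Check: 1567^2 - 348*84^2 = 2455489 - 2455488 = 1, so (x, y) = (1567, 84) solves the equation, and by the theorem it is the least positive solution.

(x, y) = (1567, 84)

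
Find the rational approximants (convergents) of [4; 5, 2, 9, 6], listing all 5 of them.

Using the convergent recurrence p_i = a_i*p_{i-1} + p_{i-2}, q_i = a_i*q_{i-1} + q_{i-2} with p_{-2}=0, p_{-1}=1, q_{-2}=1, q_{-1}=0:
  i=0: a_0=4, p_0 = 4*1 + 0 = 4, q_0 = 4*0 + 1 = 1.
  i=1: a_1=5, p_1 = 5*4 + 1 = 21, q_1 = 5*1 + 0 = 5.
  i=2: a_2=2, p_2 = 2*21 + 4 = 46, q_2 = 2*5 + 1 = 11.
  i=3: a_3=9, p_3 = 9*46 + 21 = 435, q_3 = 9*11 + 5 = 104.
  i=4: a_4=6, p_4 = 6*435 + 46 = 2656, q_4 = 6*104 + 11 = 635.

4/1, 21/5, 46/11, 435/104, 2656/635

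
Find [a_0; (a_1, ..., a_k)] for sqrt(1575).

Write x_i = (sqrt(1575) + m_i)/d_i with (m_0, d_0) = (0, 1). a_0 = floor(sqrt(1575)) = 39, since 39^2 = 1521 <= 1575 < 1600 = 40^2.
Iterate m_{i+1} = d_i*a_i - m_i, d_{i+1} = (1575 - m_{i+1}^2)/d_i, a_{i+1} = floor((a_0 + m_{i+1})/d_{i+1}):
  m_1 = 1*39 - 0 = 39, d_1 = (1575 - 39^2)/1 = 54/1 = 54, a_1 = floor((39 + 39)/54) = 1.
  m_2 = 54*1 - 39 = 15, d_2 = (1575 - 15^2)/54 = 1350/54 = 25, a_2 = floor((39 + 15)/25) = 2.
  m_3 = 25*2 - 15 = 35, d_3 = (1575 - 35^2)/25 = 350/25 = 14, a_3 = floor((39 + 35)/14) = 5.
  m_4 = 14*5 - 35 = 35, d_4 = (1575 - 35^2)/14 = 350/14 = 25, a_4 = floor((39 + 35)/25) = 2.
  m_5 = 25*2 - 35 = 15, d_5 = (1575 - 15^2)/25 = 1350/25 = 54, a_5 = floor((39 + 15)/54) = 1.
  m_6 = 54*1 - 15 = 39, d_6 = (1575 - 39^2)/54 = 54/54 = 1, a_6 = floor((39 + 39)/1) = 78.
  m_7 = 1*78 - 39 = 39, d_7 = (1575 - 39^2)/1 = 54/1 = 54: (m_7, d_7) = (m_1, d_1) = (39, 54), so from here the quotients repeat a_1, ..., a_6; the period length is 6.
Hence the expansion of sqrt(1575) is a_0 = 39 followed by the repeating block 1, 2, 5, 2, 1, 78 (period 6).

[39; (1, 2, 5, 2, 1, 78)]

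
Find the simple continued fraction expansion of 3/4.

[0; 1, 3]

Run the Euclidean algorithm on 3 and 4; the successive quotients are the partial quotients a_0, a_1, ... (each step inverts the fractional part left over by the previous one):
  3 = 0*4 + 3, so a_0 = 0.
  4 = 1*3 + 1, so a_1 = 1.
  3 = 3*1 + 0, so a_2 = 3.
The remainder reaches 0 after 3 divisions, so the expansion has 3 partial quotients, read off in order.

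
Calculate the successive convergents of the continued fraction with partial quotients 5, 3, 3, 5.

5/1, 16/3, 53/10, 281/53

Using the convergent recurrence p_i = a_i*p_{i-1} + p_{i-2}, q_i = a_i*q_{i-1} + q_{i-2} with p_{-2}=0, p_{-1}=1, q_{-2}=1, q_{-1}=0:
  i=0: a_0=5, p_0 = 5*1 + 0 = 5, q_0 = 5*0 + 1 = 1.
  i=1: a_1=3, p_1 = 3*5 + 1 = 16, q_1 = 3*1 + 0 = 3.
  i=2: a_2=3, p_2 = 3*16 + 5 = 53, q_2 = 3*3 + 1 = 10.
  i=3: a_3=5, p_3 = 5*53 + 16 = 281, q_3 = 5*10 + 3 = 53.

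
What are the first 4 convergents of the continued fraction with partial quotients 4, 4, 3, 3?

Using the convergent recurrence p_i = a_i*p_{i-1} + p_{i-2}, q_i = a_i*q_{i-1} + q_{i-2} with p_{-2}=0, p_{-1}=1, q_{-2}=1, q_{-1}=0:
  i=0: a_0=4, p_0 = 4*1 + 0 = 4, q_0 = 4*0 + 1 = 1.
  i=1: a_1=4, p_1 = 4*4 + 1 = 17, q_1 = 4*1 + 0 = 4.
  i=2: a_2=3, p_2 = 3*17 + 4 = 55, q_2 = 3*4 + 1 = 13.
  i=3: a_3=3, p_3 = 3*55 + 17 = 182, q_3 = 3*13 + 4 = 43.

4/1, 17/4, 55/13, 182/43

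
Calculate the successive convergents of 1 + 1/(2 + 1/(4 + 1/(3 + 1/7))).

Using the convergent recurrence p_i = a_i*p_{i-1} + p_{i-2}, q_i = a_i*q_{i-1} + q_{i-2} with p_{-2}=0, p_{-1}=1, q_{-2}=1, q_{-1}=0:
  i=0: a_0=1, p_0 = 1*1 + 0 = 1, q_0 = 1*0 + 1 = 1.
  i=1: a_1=2, p_1 = 2*1 + 1 = 3, q_1 = 2*1 + 0 = 2.
  i=2: a_2=4, p_2 = 4*3 + 1 = 13, q_2 = 4*2 + 1 = 9.
  i=3: a_3=3, p_3 = 3*13 + 3 = 42, q_3 = 3*9 + 2 = 29.
  i=4: a_4=7, p_4 = 7*42 + 13 = 307, q_4 = 7*29 + 9 = 212.

1/1, 3/2, 13/9, 42/29, 307/212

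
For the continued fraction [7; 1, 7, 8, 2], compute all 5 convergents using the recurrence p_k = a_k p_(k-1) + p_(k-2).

Using the convergent recurrence p_i = a_i*p_{i-1} + p_{i-2}, q_i = a_i*q_{i-1} + q_{i-2} with p_{-2}=0, p_{-1}=1, q_{-2}=1, q_{-1}=0:
  i=0: a_0=7, p_0 = 7*1 + 0 = 7, q_0 = 7*0 + 1 = 1.
  i=1: a_1=1, p_1 = 1*7 + 1 = 8, q_1 = 1*1 + 0 = 1.
  i=2: a_2=7, p_2 = 7*8 + 7 = 63, q_2 = 7*1 + 1 = 8.
  i=3: a_3=8, p_3 = 8*63 + 8 = 512, q_3 = 8*8 + 1 = 65.
  i=4: a_4=2, p_4 = 2*512 + 63 = 1087, q_4 = 2*65 + 8 = 138.

7/1, 8/1, 63/8, 512/65, 1087/138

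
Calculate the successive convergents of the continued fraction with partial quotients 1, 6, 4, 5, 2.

Using the convergent recurrence p_i = a_i*p_{i-1} + p_{i-2}, q_i = a_i*q_{i-1} + q_{i-2} with p_{-2}=0, p_{-1}=1, q_{-2}=1, q_{-1}=0:
  i=0: a_0=1, p_0 = 1*1 + 0 = 1, q_0 = 1*0 + 1 = 1.
  i=1: a_1=6, p_1 = 6*1 + 1 = 7, q_1 = 6*1 + 0 = 6.
  i=2: a_2=4, p_2 = 4*7 + 1 = 29, q_2 = 4*6 + 1 = 25.
  i=3: a_3=5, p_3 = 5*29 + 7 = 152, q_3 = 5*25 + 6 = 131.
  i=4: a_4=2, p_4 = 2*152 + 29 = 333, q_4 = 2*131 + 25 = 287.

1/1, 7/6, 29/25, 152/131, 333/287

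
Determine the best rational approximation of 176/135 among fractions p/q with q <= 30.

Expand x = 176/135 as a continued fraction with the Euclidean algorithm:
  176 = 1*135 + 41, so a_0 = 1.
  135 = 3*41 + 12, so a_1 = 3.
  41 = 3*12 + 5, so a_2 = 3.
  12 = 2*5 + 2, so a_3 = 2.
  5 = 2*2 + 1, so a_4 = 2.
  2 = 2*1 + 0, so a_5 = 2.
so x = [1; 3, 3, 2, 2, 2].
Convergents (p_i = a_i*p_{i-1} + p_{i-2}, q_i = a_i*q_{i-1} + q_{i-2} with p_{-2}=0, p_{-1}=1, q_{-2}=1, q_{-1}=0), until the denominator exceeds 30:
  i=0: a_0=1, p_0 = 1*1 + 0 = 1, q_0 = 1*0 + 1 = 1.
  i=1: a_1=3, p_1 = 3*1 + 1 = 4, q_1 = 3*1 + 0 = 3.
  i=2: a_2=3, p_2 = 3*4 + 1 = 13, q_2 = 3*3 + 1 = 10.
  i=3: a_3=2, p_3 = 2*13 + 4 = 30, q_3 = 2*10 + 3 = 23.
  i=4: a_4=2, p_4 = 2*30 + 13 = 73, q_4 = 2*23 + 10 = 56.
q_4 = 56 > 30, so the last convergent with denominator <= 30 is p_3/q_3 = 30/23.
The closest fraction with denominator <= 30 is either p_3/q_3 or the intermediate fraction (k*p_3 + p_2)/(k*q_3 + q_2) with the largest k >= 1 whose denominator stays <= 30; these approach x as k grows, and every other convergent or intermediate fraction in range is farther away.
Largest k: floor((30 - q_2)/q_3) = floor((30 - 10)/23) = 0.
Since k = 0, no intermediate fraction beyond p_3/q_3 has denominator <= 30, so the convergent 30/23 is the closest (its error is |176*23 - 30*135|/(135*23) = 2/3105).

30/23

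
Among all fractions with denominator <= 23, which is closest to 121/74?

18/11

Expand x = 121/74 as a continued fraction with the Euclidean algorithm:
  121 = 1*74 + 47, so a_0 = 1.
  74 = 1*47 + 27, so a_1 = 1.
  47 = 1*27 + 20, so a_2 = 1.
  27 = 1*20 + 7, so a_3 = 1.
  20 = 2*7 + 6, so a_4 = 2.
  7 = 1*6 + 1, so a_5 = 1.
  6 = 6*1 + 0, so a_6 = 6.
so x = [1; 1, 1, 1, 2, 1, 6].
Convergents (p_i = a_i*p_{i-1} + p_{i-2}, q_i = a_i*q_{i-1} + q_{i-2} with p_{-2}=0, p_{-1}=1, q_{-2}=1, q_{-1}=0), until the denominator exceeds 23:
  i=0: a_0=1, p_0 = 1*1 + 0 = 1, q_0 = 1*0 + 1 = 1.
  i=1: a_1=1, p_1 = 1*1 + 1 = 2, q_1 = 1*1 + 0 = 1.
  i=2: a_2=1, p_2 = 1*2 + 1 = 3, q_2 = 1*1 + 1 = 2.
  i=3: a_3=1, p_3 = 1*3 + 2 = 5, q_3 = 1*2 + 1 = 3.
  i=4: a_4=2, p_4 = 2*5 + 3 = 13, q_4 = 2*3 + 2 = 8.
  i=5: a_5=1, p_5 = 1*13 + 5 = 18, q_5 = 1*8 + 3 = 11.
  i=6: a_6=6, p_6 = 6*18 + 13 = 121, q_6 = 6*11 + 8 = 74.
q_6 = 74 > 23, so the last convergent with denominator <= 23 is p_5/q_5 = 18/11.
The closest fraction with denominator <= 23 is either p_5/q_5 or the intermediate fraction (k*p_5 + p_4)/(k*q_5 + q_4) with the largest k >= 1 whose denominator stays <= 23; these approach x as k grows, and every other convergent or intermediate fraction in range is farther away.
Largest k: floor((23 - q_4)/q_5) = floor((23 - 8)/11) = 1.
That gives (1*18 + 13)/(1*11 + 8) = 31/19.
Compare the errors: |x - 18/11| = |121*11 - 18*74|/(74*11) = 1/814, and |x - 31/19| = |121*19 - 31*74|/(74*19) = 5/1406.
Cross-multiplying, 1*1406 = 1406 < 4070 = 5*814, so 1/814 is smaller: the convergent 18/11 is closer to x than 31/19.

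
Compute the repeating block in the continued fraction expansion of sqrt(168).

Write x_i = (sqrt(168) + m_i)/d_i with (m_0, d_0) = (0, 1). a_0 = floor(sqrt(168)) = 12, since 12^2 = 144 <= 168 < 169 = 13^2.
Iterate m_{i+1} = d_i*a_i - m_i, d_{i+1} = (168 - m_{i+1}^2)/d_i, a_{i+1} = floor((a_0 + m_{i+1})/d_{i+1}):
  m_1 = 1*12 - 0 = 12, d_1 = (168 - 12^2)/1 = 24/1 = 24, a_1 = floor((12 + 12)/24) = 1.
  m_2 = 24*1 - 12 = 12, d_2 = (168 - 12^2)/24 = 24/24 = 1, a_2 = floor((12 + 12)/1) = 24.
  m_3 = 1*24 - 12 = 12, d_3 = (168 - 12^2)/1 = 24/1 = 24: (m_3, d_3) = (m_1, d_1) = (12, 24), so from here the quotients repeat a_1, a_2; the period length is 2.
Hence the expansion of sqrt(168) is a_0 = 12 followed by the repeating block 1, 24 (period 2).

[12; (1, 24)]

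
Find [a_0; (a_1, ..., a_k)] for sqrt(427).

Write x_i = (sqrt(427) + m_i)/d_i with (m_0, d_0) = (0, 1). a_0 = floor(sqrt(427)) = 20, since 20^2 = 400 <= 427 < 441 = 21^2.
Iterate m_{i+1} = d_i*a_i - m_i, d_{i+1} = (427 - m_{i+1}^2)/d_i, a_{i+1} = floor((a_0 + m_{i+1})/d_{i+1}):
  m_1 = 1*20 - 0 = 20, d_1 = (427 - 20^2)/1 = 27/1 = 27, a_1 = floor((20 + 20)/27) = 1.
  m_2 = 27*1 - 20 = 7, d_2 = (427 - 7^2)/27 = 378/27 = 14, a_2 = floor((20 + 7)/14) = 1.
  m_3 = 14*1 - 7 = 7, d_3 = (427 - 7^2)/14 = 378/14 = 27, a_3 = floor((20 + 7)/27) = 1.
  m_4 = 27*1 - 7 = 20, d_4 = (427 - 20^2)/27 = 27/27 = 1, a_4 = floor((20 + 20)/1) = 40.
  m_5 = 1*40 - 20 = 20, d_5 = (427 - 20^2)/1 = 27/1 = 27: (m_5, d_5) = (m_1, d_1) = (20, 27), so from here the quotients repeat a_1, ..., a_4; the period length is 4.
Hence the expansion of sqrt(427) is a_0 = 20 followed by the repeating block 1, 1, 1, 40 (period 4).

[20; (1, 1, 1, 40)]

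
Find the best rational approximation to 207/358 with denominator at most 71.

Expand x = 207/358 as a continued fraction with the Euclidean algorithm:
  207 = 0*358 + 207, so a_0 = 0.
  358 = 1*207 + 151, so a_1 = 1.
  207 = 1*151 + 56, so a_2 = 1.
  151 = 2*56 + 39, so a_3 = 2.
  56 = 1*39 + 17, so a_4 = 1.
  39 = 2*17 + 5, so a_5 = 2.
  17 = 3*5 + 2, so a_6 = 3.
  5 = 2*2 + 1, so a_7 = 2.
  2 = 2*1 + 0, so a_8 = 2.
so x = [0; 1, 1, 2, 1, 2, 3, 2, 2].
Convergents (p_i = a_i*p_{i-1} + p_{i-2}, q_i = a_i*q_{i-1} + q_{i-2} with p_{-2}=0, p_{-1}=1, q_{-2}=1, q_{-1}=0), until the denominator exceeds 71:
  i=0: a_0=0, p_0 = 0*1 + 0 = 0, q_0 = 0*0 + 1 = 1.
  i=1: a_1=1, p_1 = 1*0 + 1 = 1, q_1 = 1*1 + 0 = 1.
  i=2: a_2=1, p_2 = 1*1 + 0 = 1, q_2 = 1*1 + 1 = 2.
  i=3: a_3=2, p_3 = 2*1 + 1 = 3, q_3 = 2*2 + 1 = 5.
  i=4: a_4=1, p_4 = 1*3 + 1 = 4, q_4 = 1*5 + 2 = 7.
  i=5: a_5=2, p_5 = 2*4 + 3 = 11, q_5 = 2*7 + 5 = 19.
  i=6: a_6=3, p_6 = 3*11 + 4 = 37, q_6 = 3*19 + 7 = 64.
  i=7: a_7=2, p_7 = 2*37 + 11 = 85, q_7 = 2*64 + 19 = 147.
q_7 = 147 > 71, so the last convergent with denominator <= 71 is p_6/q_6 = 37/64.
The closest fraction with denominator <= 71 is either p_6/q_6 or the intermediate fraction (k*p_6 + p_5)/(k*q_6 + q_5) with the largest k >= 1 whose denominator stays <= 71; these approach x as k grows, and every other convergent or intermediate fraction in range is farther away.
Largest k: floor((71 - q_5)/q_6) = floor((71 - 19)/64) = 0.
Since k = 0, no intermediate fraction beyond p_6/q_6 has denominator <= 71, so the convergent 37/64 is the closest (its error is |207*64 - 37*358|/(358*64) = 2/22912).

37/64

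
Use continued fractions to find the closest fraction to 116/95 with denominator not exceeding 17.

11/9

Expand x = 116/95 as a continued fraction with the Euclidean algorithm:
  116 = 1*95 + 21, so a_0 = 1.
  95 = 4*21 + 11, so a_1 = 4.
  21 = 1*11 + 10, so a_2 = 1.
  11 = 1*10 + 1, so a_3 = 1.
  10 = 10*1 + 0, so a_4 = 10.
so x = [1; 4, 1, 1, 10].
Convergents (p_i = a_i*p_{i-1} + p_{i-2}, q_i = a_i*q_{i-1} + q_{i-2} with p_{-2}=0, p_{-1}=1, q_{-2}=1, q_{-1}=0), until the denominator exceeds 17:
  i=0: a_0=1, p_0 = 1*1 + 0 = 1, q_0 = 1*0 + 1 = 1.
  i=1: a_1=4, p_1 = 4*1 + 1 = 5, q_1 = 4*1 + 0 = 4.
  i=2: a_2=1, p_2 = 1*5 + 1 = 6, q_2 = 1*4 + 1 = 5.
  i=3: a_3=1, p_3 = 1*6 + 5 = 11, q_3 = 1*5 + 4 = 9.
  i=4: a_4=10, p_4 = 10*11 + 6 = 116, q_4 = 10*9 + 5 = 95.
q_4 = 95 > 17, so the last convergent with denominator <= 17 is p_3/q_3 = 11/9.
The closest fraction with denominator <= 17 is either p_3/q_3 or the intermediate fraction (k*p_3 + p_2)/(k*q_3 + q_2) with the largest k >= 1 whose denominator stays <= 17; these approach x as k grows, and every other convergent or intermediate fraction in range is farther away.
Largest k: floor((17 - q_2)/q_3) = floor((17 - 5)/9) = 1.
That gives (1*11 + 6)/(1*9 + 5) = 17/14.
Compare the errors: |x - 11/9| = |116*9 - 11*95|/(95*9) = 1/855, and |x - 17/14| = |116*14 - 17*95|/(95*14) = 9/1330.
Cross-multiplying, 1*1330 = 1330 < 7695 = 9*855, so 1/855 is smaller: the convergent 11/9 is closer to x than 17/14.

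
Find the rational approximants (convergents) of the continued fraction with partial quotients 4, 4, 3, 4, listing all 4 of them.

4/1, 17/4, 55/13, 237/56

Using the convergent recurrence p_i = a_i*p_{i-1} + p_{i-2}, q_i = a_i*q_{i-1} + q_{i-2} with p_{-2}=0, p_{-1}=1, q_{-2}=1, q_{-1}=0:
  i=0: a_0=4, p_0 = 4*1 + 0 = 4, q_0 = 4*0 + 1 = 1.
  i=1: a_1=4, p_1 = 4*4 + 1 = 17, q_1 = 4*1 + 0 = 4.
  i=2: a_2=3, p_2 = 3*17 + 4 = 55, q_2 = 3*4 + 1 = 13.
  i=3: a_3=4, p_3 = 4*55 + 17 = 237, q_3 = 4*13 + 4 = 56.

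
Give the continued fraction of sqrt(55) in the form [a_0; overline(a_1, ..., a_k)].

Write x_i = (sqrt(55) + m_i)/d_i with (m_0, d_0) = (0, 1). a_0 = floor(sqrt(55)) = 7, since 7^2 = 49 <= 55 < 64 = 8^2.
Iterate m_{i+1} = d_i*a_i - m_i, d_{i+1} = (55 - m_{i+1}^2)/d_i, a_{i+1} = floor((a_0 + m_{i+1})/d_{i+1}):
  m_1 = 1*7 - 0 = 7, d_1 = (55 - 7^2)/1 = 6/1 = 6, a_1 = floor((7 + 7)/6) = 2.
  m_2 = 6*2 - 7 = 5, d_2 = (55 - 5^2)/6 = 30/6 = 5, a_2 = floor((7 + 5)/5) = 2.
  m_3 = 5*2 - 5 = 5, d_3 = (55 - 5^2)/5 = 30/5 = 6, a_3 = floor((7 + 5)/6) = 2.
  m_4 = 6*2 - 5 = 7, d_4 = (55 - 7^2)/6 = 6/6 = 1, a_4 = floor((7 + 7)/1) = 14.
  m_5 = 1*14 - 7 = 7, d_5 = (55 - 7^2)/1 = 6/1 = 6: (m_5, d_5) = (m_1, d_1) = (7, 6), so from here the quotients repeat a_1, ..., a_4; the period length is 4.
Hence the expansion of sqrt(55) is a_0 = 7 followed by the repeating block 2, 2, 2, 14 (period 4).

[7; overline(2, 2, 2, 14)]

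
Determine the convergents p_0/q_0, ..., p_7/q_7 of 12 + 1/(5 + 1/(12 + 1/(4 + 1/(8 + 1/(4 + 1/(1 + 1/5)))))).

Using the convergent recurrence p_i = a_i*p_{i-1} + p_{i-2}, q_i = a_i*q_{i-1} + q_{i-2} with p_{-2}=0, p_{-1}=1, q_{-2}=1, q_{-1}=0:
  i=0: a_0=12, p_0 = 12*1 + 0 = 12, q_0 = 12*0 + 1 = 1.
  i=1: a_1=5, p_1 = 5*12 + 1 = 61, q_1 = 5*1 + 0 = 5.
  i=2: a_2=12, p_2 = 12*61 + 12 = 744, q_2 = 12*5 + 1 = 61.
  i=3: a_3=4, p_3 = 4*744 + 61 = 3037, q_3 = 4*61 + 5 = 249.
  i=4: a_4=8, p_4 = 8*3037 + 744 = 25040, q_4 = 8*249 + 61 = 2053.
  i=5: a_5=4, p_5 = 4*25040 + 3037 = 103197, q_5 = 4*2053 + 249 = 8461.
  i=6: a_6=1, p_6 = 1*103197 + 25040 = 128237, q_6 = 1*8461 + 2053 = 10514.
  i=7: a_7=5, p_7 = 5*128237 + 103197 = 744382, q_7 = 5*10514 + 8461 = 61031.

12/1, 61/5, 744/61, 3037/249, 25040/2053, 103197/8461, 128237/10514, 744382/61031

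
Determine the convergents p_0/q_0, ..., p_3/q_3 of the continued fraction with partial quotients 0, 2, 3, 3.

Using the convergent recurrence p_i = a_i*p_{i-1} + p_{i-2}, q_i = a_i*q_{i-1} + q_{i-2} with p_{-2}=0, p_{-1}=1, q_{-2}=1, q_{-1}=0:
  i=0: a_0=0, p_0 = 0*1 + 0 = 0, q_0 = 0*0 + 1 = 1.
  i=1: a_1=2, p_1 = 2*0 + 1 = 1, q_1 = 2*1 + 0 = 2.
  i=2: a_2=3, p_2 = 3*1 + 0 = 3, q_2 = 3*2 + 1 = 7.
  i=3: a_3=3, p_3 = 3*3 + 1 = 10, q_3 = 3*7 + 2 = 23.

0/1, 1/2, 3/7, 10/23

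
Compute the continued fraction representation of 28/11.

Run the Euclidean algorithm on 28 and 11; the successive quotients are the partial quotients a_0, a_1, ... (each step inverts the fractional part left over by the previous one):
  28 = 2*11 + 6, so a_0 = 2.
  11 = 1*6 + 5, so a_1 = 1.
  6 = 1*5 + 1, so a_2 = 1.
  5 = 5*1 + 0, so a_3 = 5.
The remainder reaches 0 after 4 divisions, so the expansion has 4 partial quotients, read off in order.

[2; 1, 1, 5]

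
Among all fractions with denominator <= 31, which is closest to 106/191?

Expand x = 106/191 as a continued fraction with the Euclidean algorithm:
  106 = 0*191 + 106, so a_0 = 0.
  191 = 1*106 + 85, so a_1 = 1.
  106 = 1*85 + 21, so a_2 = 1.
  85 = 4*21 + 1, so a_3 = 4.
  21 = 21*1 + 0, so a_4 = 21.
so x = [0; 1, 1, 4, 21].
Convergents (p_i = a_i*p_{i-1} + p_{i-2}, q_i = a_i*q_{i-1} + q_{i-2} with p_{-2}=0, p_{-1}=1, q_{-2}=1, q_{-1}=0), until the denominator exceeds 31:
  i=0: a_0=0, p_0 = 0*1 + 0 = 0, q_0 = 0*0 + 1 = 1.
  i=1: a_1=1, p_1 = 1*0 + 1 = 1, q_1 = 1*1 + 0 = 1.
  i=2: a_2=1, p_2 = 1*1 + 0 = 1, q_2 = 1*1 + 1 = 2.
  i=3: a_3=4, p_3 = 4*1 + 1 = 5, q_3 = 4*2 + 1 = 9.
  i=4: a_4=21, p_4 = 21*5 + 1 = 106, q_4 = 21*9 + 2 = 191.
q_4 = 191 > 31, so the last convergent with denominator <= 31 is p_3/q_3 = 5/9.
The closest fraction with denominator <= 31 is either p_3/q_3 or the intermediate fraction (k*p_3 + p_2)/(k*q_3 + q_2) with the largest k >= 1 whose denominator stays <= 31; these approach x as k grows, and every other convergent or intermediate fraction in range is farther away.
Largest k: floor((31 - q_2)/q_3) = floor((31 - 2)/9) = 3.
That gives (3*5 + 1)/(3*9 + 2) = 16/29.
Compare the errors: |x - 5/9| = |106*9 - 5*191|/(191*9) = 1/1719, and |x - 16/29| = |106*29 - 16*191|/(191*29) = 18/5539.
Cross-multiplying, 1*5539 = 5539 < 30942 = 18*1719, so 1/1719 is smaller: the convergent 5/9 is closer to x than 16/29.

5/9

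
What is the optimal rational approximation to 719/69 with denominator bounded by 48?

Expand x = 719/69 as a continued fraction with the Euclidean algorithm:
  719 = 10*69 + 29, so a_0 = 10.
  69 = 2*29 + 11, so a_1 = 2.
  29 = 2*11 + 7, so a_2 = 2.
  11 = 1*7 + 4, so a_3 = 1.
  7 = 1*4 + 3, so a_4 = 1.
  4 = 1*3 + 1, so a_5 = 1.
  3 = 3*1 + 0, so a_6 = 3.
so x = [10; 2, 2, 1, 1, 1, 3].
Convergents (p_i = a_i*p_{i-1} + p_{i-2}, q_i = a_i*q_{i-1} + q_{i-2} with p_{-2}=0, p_{-1}=1, q_{-2}=1, q_{-1}=0), until the denominator exceeds 48:
  i=0: a_0=10, p_0 = 10*1 + 0 = 10, q_0 = 10*0 + 1 = 1.
  i=1: a_1=2, p_1 = 2*10 + 1 = 21, q_1 = 2*1 + 0 = 2.
  i=2: a_2=2, p_2 = 2*21 + 10 = 52, q_2 = 2*2 + 1 = 5.
  i=3: a_3=1, p_3 = 1*52 + 21 = 73, q_3 = 1*5 + 2 = 7.
  i=4: a_4=1, p_4 = 1*73 + 52 = 125, q_4 = 1*7 + 5 = 12.
  i=5: a_5=1, p_5 = 1*125 + 73 = 198, q_5 = 1*12 + 7 = 19.
  i=6: a_6=3, p_6 = 3*198 + 125 = 719, q_6 = 3*19 + 12 = 69.
q_6 = 69 > 48, so the last convergent with denominator <= 48 is p_5/q_5 = 198/19.
The closest fraction with denominator <= 48 is either p_5/q_5 or the intermediate fraction (k*p_5 + p_4)/(k*q_5 + q_4) with the largest k >= 1 whose denominator stays <= 48; these approach x as k grows, and every other convergent or intermediate fraction in range is farther away.
Largest k: floor((48 - q_4)/q_5) = floor((48 - 12)/19) = 1.
That gives (1*198 + 125)/(1*19 + 12) = 323/31.
Compare the errors: |x - 198/19| = |719*19 - 198*69|/(69*19) = 1/1311, and |x - 323/31| = |719*31 - 323*69|/(69*31) = 2/2139.
Cross-multiplying, 1*2139 = 2139 < 2622 = 2*1311, so 1/1311 is smaller: the convergent 198/19 is closer to x than 323/31.

198/19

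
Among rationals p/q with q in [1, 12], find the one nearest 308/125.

Expand x = 308/125 as a continued fraction with the Euclidean algorithm:
  308 = 2*125 + 58, so a_0 = 2.
  125 = 2*58 + 9, so a_1 = 2.
  58 = 6*9 + 4, so a_2 = 6.
  9 = 2*4 + 1, so a_3 = 2.
  4 = 4*1 + 0, so a_4 = 4.
so x = [2; 2, 6, 2, 4].
Convergents (p_i = a_i*p_{i-1} + p_{i-2}, q_i = a_i*q_{i-1} + q_{i-2} with p_{-2}=0, p_{-1}=1, q_{-2}=1, q_{-1}=0), until the denominator exceeds 12:
  i=0: a_0=2, p_0 = 2*1 + 0 = 2, q_0 = 2*0 + 1 = 1.
  i=1: a_1=2, p_1 = 2*2 + 1 = 5, q_1 = 2*1 + 0 = 2.
  i=2: a_2=6, p_2 = 6*5 + 2 = 32, q_2 = 6*2 + 1 = 13.
q_2 = 13 > 12, so the last convergent with denominator <= 12 is p_1/q_1 = 5/2.
The closest fraction with denominator <= 12 is either p_1/q_1 or the intermediate fraction (k*p_1 + p_0)/(k*q_1 + q_0) with the largest k >= 1 whose denominator stays <= 12; these approach x as k grows, and every other convergent or intermediate fraction in range is farther away.
Largest k: floor((12 - q_0)/q_1) = floor((12 - 1)/2) = 5.
That gives (5*5 + 2)/(5*2 + 1) = 27/11.
Compare the errors: |x - 5/2| = |308*2 - 5*125|/(125*2) = 9/250, and |x - 27/11| = |308*11 - 27*125|/(125*11) = 13/1375.
Cross-multiplying, 13*250 = 3250 < 12375 = 9*1375, so 13/1375 is smaller: the intermediate fraction 27/11 is closer to x than 5/2.

27/11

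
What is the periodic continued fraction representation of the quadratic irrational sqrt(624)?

[24; (1, 48)]

Write x_i = (sqrt(624) + m_i)/d_i with (m_0, d_0) = (0, 1). a_0 = floor(sqrt(624)) = 24, since 24^2 = 576 <= 624 < 625 = 25^2.
Iterate m_{i+1} = d_i*a_i - m_i, d_{i+1} = (624 - m_{i+1}^2)/d_i, a_{i+1} = floor((a_0 + m_{i+1})/d_{i+1}):
  m_1 = 1*24 - 0 = 24, d_1 = (624 - 24^2)/1 = 48/1 = 48, a_1 = floor((24 + 24)/48) = 1.
  m_2 = 48*1 - 24 = 24, d_2 = (624 - 24^2)/48 = 48/48 = 1, a_2 = floor((24 + 24)/1) = 48.
  m_3 = 1*48 - 24 = 24, d_3 = (624 - 24^2)/1 = 48/1 = 48: (m_3, d_3) = (m_1, d_1) = (24, 48), so from here the quotients repeat a_1, a_2; the period length is 2.
Hence the expansion of sqrt(624) is a_0 = 24 followed by the repeating block 1, 48 (period 2).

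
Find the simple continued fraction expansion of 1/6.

Run the Euclidean algorithm on 1 and 6; the successive quotients are the partial quotients a_0, a_1, ... (each step inverts the fractional part left over by the previous one):
  1 = 0*6 + 1, so a_0 = 0.
  6 = 6*1 + 0, so a_1 = 6.
The remainder reaches 0 after 2 divisions, so the expansion has 2 partial quotients, read off in order.

[0; 6]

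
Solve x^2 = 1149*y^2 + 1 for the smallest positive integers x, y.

First expand sqrt(1149) as a continued fraction. With x_i = (sqrt(1149) + m_i)/d_i and (m_0, d_0) = (0, 1): a_0 = floor(sqrt(1149)) = 33, since 33^2 = 1089 <= 1149 < 1156 = 34^2.
Iterate m_{i+1} = d_i*a_i - m_i, d_{i+1} = (1149 - m_{i+1}^2)/d_i, a_{i+1} = floor((a_0 + m_{i+1})/d_{i+1}):
  m_1 = 1*33 - 0 = 33, d_1 = (1149 - 33^2)/1 = 60/1 = 60, a_1 = floor((33 + 33)/60) = 1.
  m_2 = 60*1 - 33 = 27, d_2 = (1149 - 27^2)/60 = 420/60 = 7, a_2 = floor((33 + 27)/7) = 8.
  m_3 = 7*8 - 27 = 29, d_3 = (1149 - 29^2)/7 = 308/7 = 44, a_3 = floor((33 + 29)/44) = 1.
  m_4 = 44*1 - 29 = 15, d_4 = (1149 - 15^2)/44 = 924/44 = 21, a_4 = floor((33 + 15)/21) = 2.
  m_5 = 21*2 - 15 = 27, d_5 = (1149 - 27^2)/21 = 420/21 = 20, a_5 = floor((33 + 27)/20) = 3.
  m_6 = 20*3 - 27 = 33, d_6 = (1149 - 33^2)/20 = 60/20 = 3, a_6 = floor((33 + 33)/3) = 22.
  m_7 = 3*22 - 33 = 33, d_7 = (1149 - 33^2)/3 = 60/3 = 20, a_7 = floor((33 + 33)/20) = 3.
  m_8 = 20*3 - 33 = 27, d_8 = (1149 - 27^2)/20 = 420/20 = 21, a_8 = floor((33 + 27)/21) = 2.
  m_9 = 21*2 - 27 = 15, d_9 = (1149 - 15^2)/21 = 924/21 = 44, a_9 = floor((33 + 15)/44) = 1.
  m_10 = 44*1 - 15 = 29, d_10 = (1149 - 29^2)/44 = 308/44 = 7, a_10 = floor((33 + 29)/7) = 8.
  m_11 = 7*8 - 29 = 27, d_11 = (1149 - 27^2)/7 = 420/7 = 60, a_11 = floor((33 + 27)/60) = 1.
  m_12 = 60*1 - 27 = 33, d_12 = (1149 - 33^2)/60 = 60/60 = 1, a_12 = floor((33 + 33)/1) = 66.
  m_13 = 1*66 - 33 = 33, d_13 = (1149 - 33^2)/1 = 60/1 = 60: (m_13, d_13) = (m_1, d_1) = (33, 60), so from here the quotients repeat a_1, ..., a_12; the period length is 12.
So sqrt(1149) = [33; (1, 8, 1, 2, 3, 22, 3, 2, 1, 8, 1, 66)] with period length k = 12.
k is even, so the fundamental solution of x^2 - 1149y^2 = 1 is (p_{k-1}, q_{k-1}) = (p_11, q_11); compute convergents through index 11.
Convergents (p_i = a_i*p_{i-1} + p_{i-2}, q_i = a_i*q_{i-1} + q_{i-2} with p_{-2}=0, p_{-1}=1, q_{-2}=1, q_{-1}=0):
  i=0: a_0=33, p_0 = 33*1 + 0 = 33, q_0 = 33*0 + 1 = 1.
  i=1: a_1=1, p_1 = 1*33 + 1 = 34, q_1 = 1*1 + 0 = 1.
  i=2: a_2=8, p_2 = 8*34 + 33 = 305, q_2 = 8*1 + 1 = 9.
  i=3: a_3=1, p_3 = 1*305 + 34 = 339, q_3 = 1*9 + 1 = 10.
  i=4: a_4=2, p_4 = 2*339 + 305 = 983, q_4 = 2*10 + 9 = 29.
  i=5: a_5=3, p_5 = 3*983 + 339 = 3288, q_5 = 3*29 + 10 = 97.
  i=6: a_6=22, p_6 = 22*3288 + 983 = 73319, q_6 = 22*97 + 29 = 2163.
  i=7: a_7=3, p_7 = 3*73319 + 3288 = 223245, q_7 = 3*2163 + 97 = 6586.
  i=8: a_8=2, p_8 = 2*223245 + 73319 = 519809, q_8 = 2*6586 + 2163 = 15335.
  i=9: a_9=1, p_9 = 1*519809 + 223245 = 743054, q_9 = 1*15335 + 6586 = 21921.
  i=10: a_10=8, p_10 = 8*743054 + 519809 = 6464241, q_10 = 8*21921 + 15335 = 190703.
  i=11: a_11=1, p_11 = 1*6464241 + 743054 = 7207295, q_11 = 1*190703 + 21921 = 212624.
Check: 7207295^2 - 1149*212624^2 = 51945101217025 - 51945101217024 = 1, so (x, y) = (7207295, 212624) solves the equation, and by the theorem it is the least positive solution.

(x, y) = (7207295, 212624)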